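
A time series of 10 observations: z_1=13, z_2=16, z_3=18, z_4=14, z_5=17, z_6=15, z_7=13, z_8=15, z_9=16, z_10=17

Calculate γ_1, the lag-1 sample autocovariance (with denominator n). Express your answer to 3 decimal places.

Mean z̄ = (13 + 16 + 18 + 14 + 17 + 15 + 13 + 15 + 16 + 17)/10 = 15.4000
Σ_{t=1}^{9}(z_t−z̄)(z_{t+1}−z̄) = -3.7600
γ_1 = -3.7600 / 10 = -0.376

-0.376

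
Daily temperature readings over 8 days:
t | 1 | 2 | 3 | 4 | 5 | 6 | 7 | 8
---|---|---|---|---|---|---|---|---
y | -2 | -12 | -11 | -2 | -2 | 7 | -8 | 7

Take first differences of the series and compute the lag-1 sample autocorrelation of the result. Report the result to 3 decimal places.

First differences Δy: -10, 1, 9, 0, 9, -15, 15
Mean of differences = 1.2857
Numerator Σ(Δy_t−Δȳ)(Δy_{t+1}−Δȳ) = -367.7959
Denominator Σ(Δy_t−Δȳ)² = 701.4286
r_1(Δy) = -367.7959 / 701.4286 = -0.524

-0.524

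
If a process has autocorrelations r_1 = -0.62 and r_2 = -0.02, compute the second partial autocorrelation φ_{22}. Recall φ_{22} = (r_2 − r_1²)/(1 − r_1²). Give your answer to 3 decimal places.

φ_{22} = (r_2 − r_1²) / (1 − r_1²)
r_1² = (-0.62)² = 0.3844
Numerator = -0.02 − 0.3844 = -0.4044; denominator = 1 − 0.3844 = 0.6156
φ_{22} = -0.4044 / 0.6156 = -0.657

-0.657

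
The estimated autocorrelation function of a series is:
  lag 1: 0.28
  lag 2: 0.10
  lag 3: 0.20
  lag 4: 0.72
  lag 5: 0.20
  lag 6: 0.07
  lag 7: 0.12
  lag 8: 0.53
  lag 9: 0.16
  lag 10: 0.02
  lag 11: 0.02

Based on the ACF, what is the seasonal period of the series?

4

The largest autocorrelation is r_4 = 0.72, with a weaker echo at lag 8 (0.53); the remaining lags stay at or below 0.28. The elevated value at lag 1 (0.28), dropping to 0.10 at lag 2, reflects decaying short-term dependence rather than seasonality.
The dominant spike at lag 4 indicates a seasonal period of 4.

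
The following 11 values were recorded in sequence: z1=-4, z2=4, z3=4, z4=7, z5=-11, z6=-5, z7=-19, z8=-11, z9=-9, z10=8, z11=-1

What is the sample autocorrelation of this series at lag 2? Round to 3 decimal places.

0.159

Mean z̄ = (-4 + 4 + 4 + 7 − 11 − 5 − 19 − 11 − 9 + 8 − 1)/11 = -3.3636
Numerator Σ_{t=1}^{9}(z_t−z̄)(z_{t+2}−z̄) = 118.3719
Denominator Σ(z_t−z̄)² = 746.5455
r_2 = 118.3719 / 746.5455 = 0.159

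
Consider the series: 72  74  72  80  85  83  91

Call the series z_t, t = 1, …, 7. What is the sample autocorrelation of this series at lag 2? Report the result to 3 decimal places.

0.243

Mean z̄ = (72 + 74 + 72 + 80 + 85 + 83 + 91)/7 = 79.5714
Deviations from mean: -7.5714, -5.5714, -7.5714, 0.4286, 5.4286, 3.4286, 11.4286
Σ(z_t−z̄)(z_{t+2}−z̄) = (57.3265) + (-2.3878) + (-41.1020) + (1.4694) + (62.0408) = 77.3469
Denominator Σ(z_t−z̄)² = 317.7143
r_2 = 77.3469 / 317.7143 = 0.243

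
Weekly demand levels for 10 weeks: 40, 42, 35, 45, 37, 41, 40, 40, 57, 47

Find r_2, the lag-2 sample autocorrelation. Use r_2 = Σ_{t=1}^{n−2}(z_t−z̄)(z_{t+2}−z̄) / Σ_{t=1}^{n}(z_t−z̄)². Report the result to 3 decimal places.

Mean z̄ = (40 + 42 + 35 + 45 + 37 + 41 + 40 + 40 + 57 + 47)/10 = 42.4000
Numerator Σ_{t=1}^{8}(z_t−z̄)(z_{t+2}−z̄) = 23.2800
Denominator Σ(z_t−z̄)² = 344.4000
r_2 = 23.2800 / 344.4000 = 0.068

0.068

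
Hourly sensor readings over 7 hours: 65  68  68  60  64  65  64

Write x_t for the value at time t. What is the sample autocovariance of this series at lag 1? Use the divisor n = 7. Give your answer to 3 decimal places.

-0.146

Mean x̄ = (65 + 68 + 68 + 60 + 64 + 65 + 64)/7 = 64.8571
Σ_{t=1}^{6}(x_t−x̄)(x_{t+1}−x̄) = -1.0204
γ_1 = -1.0204 / 7 = -0.146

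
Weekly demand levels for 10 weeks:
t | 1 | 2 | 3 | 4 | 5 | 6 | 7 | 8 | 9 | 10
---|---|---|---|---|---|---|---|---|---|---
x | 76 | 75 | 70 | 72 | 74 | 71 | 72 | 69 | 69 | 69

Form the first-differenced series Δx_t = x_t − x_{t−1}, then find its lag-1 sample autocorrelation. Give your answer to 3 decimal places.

-0.384

First differences Δx: -1, -5, 2, 2, -3, 1, -3, 0, 0
Mean of differences = -0.7778
Numerator Σ(Δx_t−Δx̄)(Δx_{t+1}−Δx̄) = -18.2716
Denominator Σ(Δx_t−Δx̄)² = 47.5556
r_1(Δx) = -18.2716 / 47.5556 = -0.384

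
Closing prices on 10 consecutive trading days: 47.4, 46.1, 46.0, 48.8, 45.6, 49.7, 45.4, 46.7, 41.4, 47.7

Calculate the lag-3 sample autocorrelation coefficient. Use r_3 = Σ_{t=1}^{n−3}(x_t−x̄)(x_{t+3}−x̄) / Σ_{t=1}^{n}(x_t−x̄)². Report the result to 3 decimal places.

-0.421

Mean x̄ = (47.4 + 46.1 + 46.0 + 48.8 + 45.6 + 49.7 + 45.4 + 46.7 + 41.4 + 47.7)/10 = 46.4800
Σ(x_t−x̄)(x_{t+3}−x̄) = (2.1344) + (0.3344) + (-1.5456) + (-2.5056) + (-0.1936) + (-16.3576) + (-1.3176) = -19.4512
Denominator Σ(x_t−x̄)² = 46.2560
r_3 = -19.4512 / 46.2560 = -0.421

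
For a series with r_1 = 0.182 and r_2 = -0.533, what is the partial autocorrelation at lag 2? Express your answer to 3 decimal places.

-0.586

φ_{22} = (r_2 − r_1²) / (1 − r_1²)
r_1² = (0.182)² = 0.033124
Numerator = -0.533 − 0.0331 = -0.5661; denominator = 1 − 0.0331 = 0.9669
φ_{22} = -0.5661 / 0.9669 = -0.586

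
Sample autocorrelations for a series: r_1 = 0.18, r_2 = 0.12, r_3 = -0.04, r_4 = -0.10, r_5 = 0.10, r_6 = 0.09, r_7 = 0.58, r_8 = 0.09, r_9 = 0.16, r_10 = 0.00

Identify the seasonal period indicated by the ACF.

The largest autocorrelation is r_7 = 0.58; the remaining lags stay at or below 0.18.
The dominant spike at lag 7 indicates a seasonal period of 7.

7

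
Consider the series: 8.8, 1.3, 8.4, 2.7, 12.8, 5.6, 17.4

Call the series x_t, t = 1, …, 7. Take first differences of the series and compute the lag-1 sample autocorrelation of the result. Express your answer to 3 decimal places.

First differences Δx: -7.5, 7.1, -5.7, 10.1, -7.2, 11.8
Mean of differences = 1.4333
Numerator Σ(Δx_t−Δx̄)(Δx_{t+1}−Δx̄) = -317.1878
Denominator Σ(Δx_t−Δx̄)² = 419.9133
r_1(Δx) = -317.1878 / 419.9133 = -0.755

-0.755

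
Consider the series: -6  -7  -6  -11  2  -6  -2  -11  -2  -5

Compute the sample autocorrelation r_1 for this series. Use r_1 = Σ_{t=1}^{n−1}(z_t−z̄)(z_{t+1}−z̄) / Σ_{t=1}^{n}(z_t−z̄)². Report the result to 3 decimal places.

-0.550

Mean z̄ = (-6 − 7 − 6 − 11 + 2 − 6 − 2 − 11 − 2 − 5)/10 = -5.4000
Numerator Σ_{t=1}^{9}(z_t−z̄)(z_{t+1}−z̄) = -79.3600
Denominator Σ(z_t−z̄)² = 144.4000
r_1 = -79.3600 / 144.4000 = -0.550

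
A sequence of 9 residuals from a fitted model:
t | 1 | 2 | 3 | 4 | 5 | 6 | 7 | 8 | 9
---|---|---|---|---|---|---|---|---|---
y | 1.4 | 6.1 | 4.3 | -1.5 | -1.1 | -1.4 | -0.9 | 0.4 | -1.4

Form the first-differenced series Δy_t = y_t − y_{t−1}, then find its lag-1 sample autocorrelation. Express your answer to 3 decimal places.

-0.070

First differences Δy: 4.7, -1.8, -5.8, 0.4, -0.3, 0.5, 1.3, -1.8
Mean of differences = -0.3500
Numerator Σ(Δy_t−Δȳ)(Δy_{t+1}−Δȳ) = -4.4175
Denominator Σ(Δy_t−Δȳ)² = 63.4200
r_1(Δy) = -4.4175 / 63.4200 = -0.070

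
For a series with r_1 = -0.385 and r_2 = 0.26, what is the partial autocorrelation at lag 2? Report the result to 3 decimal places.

φ_{22} = (r_2 − r_1²) / (1 − r_1²)
r_1² = (-0.385)² = 0.148225
Numerator = 0.26 − 0.1482 = 0.1118; denominator = 1 − 0.1482 = 0.8518
φ_{22} = 0.1118 / 0.8518 = 0.131

0.131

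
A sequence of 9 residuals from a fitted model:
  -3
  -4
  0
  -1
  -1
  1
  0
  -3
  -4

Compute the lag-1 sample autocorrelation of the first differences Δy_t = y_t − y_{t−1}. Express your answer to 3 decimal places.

First differences Δy: -1, 4, -1, 0, 2, -1, -3, -1
Mean of differences = -0.1250
Numerator Σ(Δy_t−Δȳ)(Δy_{t+1}−Δȳ) = -3.8906
Denominator Σ(Δy_t−Δȳ)² = 32.8750
r_1(Δy) = -3.8906 / 32.8750 = -0.118

-0.118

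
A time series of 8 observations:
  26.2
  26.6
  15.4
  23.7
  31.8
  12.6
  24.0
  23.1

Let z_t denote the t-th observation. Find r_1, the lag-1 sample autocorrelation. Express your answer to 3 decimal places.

-0.437

Mean z̄ = (26.2 + 26.6 + 15.4 + 23.7 + 31.8 + 12.6 + 24.0 + 23.1)/8 = 22.9250
Deviations from mean: 3.2750, 3.6750, -7.5250, 0.7750, 8.8750, -10.3250, 1.0750, 0.1750
Numerator Σ_{t=1}^{7}(z_t−z̄)(z_{t+1}−z̄) = -117.1181
Denominator Σ(z_t−z̄)² = 268.0150
r_1 = -117.1181 / 268.0150 = -0.437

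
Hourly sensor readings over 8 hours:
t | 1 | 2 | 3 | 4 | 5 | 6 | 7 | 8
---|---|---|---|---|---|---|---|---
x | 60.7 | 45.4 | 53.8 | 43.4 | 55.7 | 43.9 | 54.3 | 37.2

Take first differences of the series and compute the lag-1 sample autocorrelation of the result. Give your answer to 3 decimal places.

First differences Δx: -15.3, 8.4, -10.4, 12.3, -11.8, 10.4, -17.1
Mean of differences = -3.3571
Numerator Σ(Δx_t−Δx̄)(Δx_{t+1}−Δx̄) = -770.8918
Denominator Σ(Δx_t−Δx̄)² = 1025.0171
r_1(Δx) = -770.8918 / 1025.0171 = -0.752

-0.752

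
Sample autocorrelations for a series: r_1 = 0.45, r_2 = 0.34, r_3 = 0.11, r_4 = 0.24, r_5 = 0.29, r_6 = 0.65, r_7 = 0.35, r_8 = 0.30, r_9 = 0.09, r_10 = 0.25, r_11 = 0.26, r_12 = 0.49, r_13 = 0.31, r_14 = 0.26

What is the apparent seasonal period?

6

The largest autocorrelation is r_6 = 0.65, with a weaker echo at lag 12 (0.49); the remaining lags stay at or below 0.45. The elevated value at lag 1 (0.45), dropping to 0.34 at lag 2, reflects decaying short-term dependence rather than seasonality.
The dominant spike at lag 6 indicates a seasonal period of 6.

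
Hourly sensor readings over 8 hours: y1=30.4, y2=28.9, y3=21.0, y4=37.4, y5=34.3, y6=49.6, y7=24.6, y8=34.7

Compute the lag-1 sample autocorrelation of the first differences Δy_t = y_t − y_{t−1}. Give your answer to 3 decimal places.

First differences Δy: -1.5, -7.9, 16.4, -3.1, 15.3, -25.0, 10.1
Mean of differences = 0.6143
Numerator Σ(Δy_t−Δȳ)(Δy_{t+1}−Δȳ) = -848.7159
Denominator Σ(Δy_t−Δȳ)² = 1301.6886
r_1(Δy) = -848.7159 / 1301.6886 = -0.652

-0.652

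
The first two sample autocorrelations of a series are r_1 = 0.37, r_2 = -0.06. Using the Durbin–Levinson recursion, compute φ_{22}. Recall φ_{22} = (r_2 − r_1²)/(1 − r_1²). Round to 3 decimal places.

φ_{22} = (r_2 − r_1²) / (1 − r_1²)
r_1² = (0.37)² = 0.1369
Numerator = -0.06 − 0.1369 = -0.1969; denominator = 1 − 0.1369 = 0.8631
φ_{22} = -0.1969 / 0.8631 = -0.228

-0.228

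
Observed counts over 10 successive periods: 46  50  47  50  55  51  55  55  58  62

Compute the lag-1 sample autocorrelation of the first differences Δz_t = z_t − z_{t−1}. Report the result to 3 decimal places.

First differences Δz: 4, -3, 3, 5, -4, 4, 0, 3, 4
Mean of differences = 1.7778
Numerator Σ(Δz_t−Δz̄)(Δz_{t+1}−Δz̄) = -47.3827
Denominator Σ(Δz_t−Δz̄)² = 87.5556
r_1(Δz) = -47.3827 / 87.5556 = -0.541

-0.541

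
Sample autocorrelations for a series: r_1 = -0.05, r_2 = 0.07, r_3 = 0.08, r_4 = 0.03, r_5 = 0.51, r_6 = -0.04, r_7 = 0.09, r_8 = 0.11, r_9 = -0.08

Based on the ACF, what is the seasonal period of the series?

The largest autocorrelation is r_5 = 0.51; the remaining lags stay at or below 0.11.
The dominant spike at lag 5 indicates a seasonal period of 5.

5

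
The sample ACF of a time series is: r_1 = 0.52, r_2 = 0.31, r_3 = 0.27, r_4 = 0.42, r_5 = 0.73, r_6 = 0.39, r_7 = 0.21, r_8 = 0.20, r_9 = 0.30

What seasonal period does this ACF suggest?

The largest autocorrelation is r_5 = 0.73; the remaining lags stay at or below 0.52. The elevated value at lag 1 (0.52), dropping to 0.31 at lag 2, reflects decaying short-term dependence rather than seasonality.
The dominant spike at lag 5 indicates a seasonal period of 5.

5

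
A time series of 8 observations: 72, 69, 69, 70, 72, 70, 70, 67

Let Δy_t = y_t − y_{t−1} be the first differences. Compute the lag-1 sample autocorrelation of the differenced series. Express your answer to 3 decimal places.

First differences Δy: -3, 0, 1, 2, -2, 0, -3
Mean of differences = -0.7143
Numerator Σ(Δy_t−Δȳ)(Δy_{t+1}−Δȳ) = -1.7959
Denominator Σ(Δy_t−Δȳ)² = 23.4286
r_1(Δy) = -1.7959 / 23.4286 = -0.077

-0.077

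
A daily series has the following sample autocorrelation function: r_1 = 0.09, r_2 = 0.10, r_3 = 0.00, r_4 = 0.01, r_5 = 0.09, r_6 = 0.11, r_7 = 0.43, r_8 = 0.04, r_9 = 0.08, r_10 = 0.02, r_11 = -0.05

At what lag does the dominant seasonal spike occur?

7

The largest autocorrelation is r_7 = 0.43; the remaining lags stay at or below 0.11.
The dominant spike at lag 7 indicates a seasonal period of 7.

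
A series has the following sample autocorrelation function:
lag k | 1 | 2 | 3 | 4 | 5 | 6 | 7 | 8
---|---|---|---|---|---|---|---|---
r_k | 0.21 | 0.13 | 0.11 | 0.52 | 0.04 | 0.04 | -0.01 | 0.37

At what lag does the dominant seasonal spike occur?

The largest autocorrelation is r_4 = 0.52, with a weaker echo at lag 8 (0.37); the remaining lags stay at or below 0.21. The elevated value at lag 1 (0.21), dropping to 0.13 at lag 2, reflects decaying short-term dependence rather than seasonality.
The dominant spike at lag 4 indicates a seasonal period of 4.

4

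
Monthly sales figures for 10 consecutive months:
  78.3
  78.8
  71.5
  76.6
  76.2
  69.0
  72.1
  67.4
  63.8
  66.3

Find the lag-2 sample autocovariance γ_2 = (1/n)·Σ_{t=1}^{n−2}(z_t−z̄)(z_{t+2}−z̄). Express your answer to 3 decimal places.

5.185

Mean z̄ = (78.3 + 78.8 + 71.5 + 76.6 + 76.2 + 69.0 + 72.1 + 67.4 + 63.8 + 66.3)/10 = 72.0000
Σ_{t=1}^{8}(z_t−z̄)(z_{t+2}−z̄) = 51.8500
γ_2 = 51.8500 / 10 = 5.185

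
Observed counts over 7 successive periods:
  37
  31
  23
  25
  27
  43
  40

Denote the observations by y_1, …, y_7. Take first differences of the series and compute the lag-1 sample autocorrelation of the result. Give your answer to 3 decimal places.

First differences Δy: -6, -8, 2, 2, 16, -3
Mean of differences = 0.5000
Numerator Σ(Δy_t−Δȳ)(Δy_{t+1}−Δȳ) = 13.7500
Denominator Σ(Δy_t−Δȳ)² = 371.5000
r_1(Δy) = 13.7500 / 371.5000 = 0.037

0.037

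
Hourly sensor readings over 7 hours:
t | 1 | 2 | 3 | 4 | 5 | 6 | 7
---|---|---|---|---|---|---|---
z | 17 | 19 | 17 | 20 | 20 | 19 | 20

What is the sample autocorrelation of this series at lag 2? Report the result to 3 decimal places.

0.273

Mean z̄ = (17 + 19 + 17 + 20 + 20 + 19 + 20)/7 = 18.8571
Deviations from mean: -1.8571, 0.1429, -1.8571, 1.1429, 1.1429, 0.1429, 1.1429
Numerator Σ_{t=1}^{5}(z_t−z̄)(z_{t+2}−z̄) = 2.9592
Denominator Σ(z_t−z̄)² = 10.8571
r_2 = 2.9592 / 10.8571 = 0.273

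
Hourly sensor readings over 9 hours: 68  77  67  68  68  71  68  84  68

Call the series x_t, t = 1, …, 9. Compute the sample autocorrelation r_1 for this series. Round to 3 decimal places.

Mean x̄ = (68 + 77 + 67 + 68 + 68 + 71 + 68 + 84 + 68)/9 = 71.0000
Numerator Σ_{t=1}^{8}(x_t−x̄)(x_{t+1}−x̄) = -99.0000
Denominator Σ(x_t−x̄)² = 266.0000
r_1 = -99.0000 / 266.0000 = -0.372

-0.372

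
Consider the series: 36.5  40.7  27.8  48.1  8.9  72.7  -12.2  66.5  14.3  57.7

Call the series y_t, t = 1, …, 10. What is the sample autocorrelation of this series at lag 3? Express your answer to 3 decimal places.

-0.564

Mean ȳ = (36.5 + 40.7 + 27.8 + 48.1 + 8.9 + 72.7 − 12.2 + 66.5 + 14.3 + 57.7)/10 = 36.1000
Numerator Σ_{t=1}^{7}(y_t−ȳ)(y_{t+3}−ȳ) = -3671.7400
Denominator Σ(y_t−ȳ)² = 6512.4600
r_3 = -3671.7400 / 6512.4600 = -0.564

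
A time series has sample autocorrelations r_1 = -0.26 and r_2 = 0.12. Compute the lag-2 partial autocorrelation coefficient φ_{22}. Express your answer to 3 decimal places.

0.056

φ_{22} = (r_2 − r_1²) / (1 − r_1²)
r_1² = (-0.26)² = 0.0676
Numerator = 0.12 − 0.0676 = 0.0524; denominator = 1 − 0.0676 = 0.9324
φ_{22} = 0.0524 / 0.9324 = 0.056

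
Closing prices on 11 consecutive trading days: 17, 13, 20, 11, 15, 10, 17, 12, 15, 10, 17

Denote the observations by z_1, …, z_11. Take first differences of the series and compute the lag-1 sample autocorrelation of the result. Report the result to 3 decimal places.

-0.820

First differences Δz: -4, 7, -9, 4, -5, 7, -5, 3, -5, 7
Mean of differences = 0.0000
Numerator Σ(Δz_t−Δz̄)(Δz_{t+1}−Δz̄) = -282.0000
Denominator Σ(Δz_t−Δz̄)² = 344.0000
r_1(Δz) = -282.0000 / 344.0000 = -0.820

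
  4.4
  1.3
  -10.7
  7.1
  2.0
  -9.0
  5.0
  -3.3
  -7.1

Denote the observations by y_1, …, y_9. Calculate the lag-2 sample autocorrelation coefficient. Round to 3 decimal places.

Mean ȳ = (4.4 + 1.3 − 10.7 + 7.1 + 2.0 − 9.0 + 5.0 − 3.3 − 7.1)/9 = -1.1444
Numerator Σ_{t=1}^{7}(y_t−ȳ)(y_{t+2}−ȳ) = -127.9784
Denominator Σ(y_t−ȳ)² = 345.4622
r_2 = -127.9784 / 345.4622 = -0.370

-0.370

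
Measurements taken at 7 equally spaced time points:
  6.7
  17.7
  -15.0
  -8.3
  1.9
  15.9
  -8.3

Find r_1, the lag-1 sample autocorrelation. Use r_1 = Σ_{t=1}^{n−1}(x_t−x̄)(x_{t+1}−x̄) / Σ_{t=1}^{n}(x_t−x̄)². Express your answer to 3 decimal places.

Mean x̄ = (6.7 + 17.7 − 15.0 − 8.3 + 1.9 + 15.9 − 8.3)/7 = 1.5143
Numerator Σ_{t=1}^{6}(x_t−x̄)(x_{t+1}−x̄) = -160.7073
Denominator Σ(x_t−x̄)² = 961.3286
r_1 = -160.7073 / 961.3286 = -0.167

-0.167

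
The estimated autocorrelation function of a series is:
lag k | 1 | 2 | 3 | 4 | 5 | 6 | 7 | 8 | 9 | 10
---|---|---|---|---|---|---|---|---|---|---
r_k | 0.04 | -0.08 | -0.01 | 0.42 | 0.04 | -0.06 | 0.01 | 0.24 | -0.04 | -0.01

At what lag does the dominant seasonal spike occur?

The largest autocorrelation is r_4 = 0.42, with a weaker echo at lag 8 (0.24); the remaining lags stay at or below 0.04.
The dominant spike at lag 4 indicates a seasonal period of 4.

4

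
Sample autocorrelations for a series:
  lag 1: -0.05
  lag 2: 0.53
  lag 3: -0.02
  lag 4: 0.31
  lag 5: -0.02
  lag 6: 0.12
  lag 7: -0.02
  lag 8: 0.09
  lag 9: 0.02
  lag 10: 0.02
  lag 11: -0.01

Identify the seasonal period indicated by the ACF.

The largest autocorrelation is r_2 = 0.53, with a weaker echo at lag 4 (0.31); the remaining lags stay at or below 0.12.
The dominant spike at lag 2 indicates a seasonal period of 2.

2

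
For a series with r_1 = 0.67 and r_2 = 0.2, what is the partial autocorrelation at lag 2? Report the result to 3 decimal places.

φ_{22} = (r_2 − r_1²) / (1 − r_1²)
r_1² = (0.67)² = 0.4489
Numerator = 0.2 − 0.4489 = -0.2489; denominator = 1 − 0.4489 = 0.5511
φ_{22} = -0.2489 / 0.5511 = -0.452

-0.452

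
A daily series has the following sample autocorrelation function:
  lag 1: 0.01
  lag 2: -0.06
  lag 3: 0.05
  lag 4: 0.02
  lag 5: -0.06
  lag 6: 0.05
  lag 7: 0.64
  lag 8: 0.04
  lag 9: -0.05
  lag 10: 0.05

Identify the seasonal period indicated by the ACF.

7

The largest autocorrelation is r_7 = 0.64; the remaining lags stay at or below 0.05.
The dominant spike at lag 7 indicates a seasonal period of 7.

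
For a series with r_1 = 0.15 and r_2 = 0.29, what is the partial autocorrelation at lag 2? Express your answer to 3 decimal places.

0.274

φ_{22} = (r_2 − r_1²) / (1 − r_1²)
r_1² = (0.15)² = 0.0225
Numerator = 0.29 − 0.0225 = 0.2675; denominator = 1 − 0.0225 = 0.9775
φ_{22} = 0.2675 / 0.9775 = 0.274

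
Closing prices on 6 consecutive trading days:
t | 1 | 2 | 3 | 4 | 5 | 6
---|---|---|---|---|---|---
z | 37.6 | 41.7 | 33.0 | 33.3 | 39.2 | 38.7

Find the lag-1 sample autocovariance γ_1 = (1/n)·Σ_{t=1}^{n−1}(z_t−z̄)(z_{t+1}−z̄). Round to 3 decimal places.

Mean z̄ = (37.6 + 41.7 + 33.0 + 33.3 + 39.2 + 38.7)/6 = 37.2500
Deviations: 0.3500, 4.4500, -4.2500, -3.9500, 1.9500, 1.4500
Σ_{t=1}^{5}(z_t−z̄)(z_{t+1}−z̄) = -5.4425
γ_1 = -5.4425 / 6 = -0.907

-0.907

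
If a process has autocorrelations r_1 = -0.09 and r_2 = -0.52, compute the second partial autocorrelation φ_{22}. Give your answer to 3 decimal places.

-0.532

φ_{22} = (r_2 − r_1²) / (1 − r_1²)
r_1² = (-0.09)² = 0.0081
Numerator = -0.52 − 0.0081 = -0.5281; denominator = 1 − 0.0081 = 0.9919
φ_{22} = -0.5281 / 0.9919 = -0.532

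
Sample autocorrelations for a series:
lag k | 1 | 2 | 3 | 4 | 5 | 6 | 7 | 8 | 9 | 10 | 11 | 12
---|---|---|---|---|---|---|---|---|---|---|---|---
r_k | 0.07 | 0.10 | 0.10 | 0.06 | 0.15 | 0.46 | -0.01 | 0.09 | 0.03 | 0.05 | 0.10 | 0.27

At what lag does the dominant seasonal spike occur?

6

The largest autocorrelation is r_6 = 0.46, with a weaker echo at lag 12 (0.27); the remaining lags stay at or below 0.15.
The dominant spike at lag 6 indicates a seasonal period of 6.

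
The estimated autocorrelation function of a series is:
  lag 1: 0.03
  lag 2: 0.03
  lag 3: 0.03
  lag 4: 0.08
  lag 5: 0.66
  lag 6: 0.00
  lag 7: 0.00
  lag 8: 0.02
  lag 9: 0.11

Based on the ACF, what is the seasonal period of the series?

The largest autocorrelation is r_5 = 0.66; the remaining lags stay at or below 0.11.
The dominant spike at lag 5 indicates a seasonal period of 5.

5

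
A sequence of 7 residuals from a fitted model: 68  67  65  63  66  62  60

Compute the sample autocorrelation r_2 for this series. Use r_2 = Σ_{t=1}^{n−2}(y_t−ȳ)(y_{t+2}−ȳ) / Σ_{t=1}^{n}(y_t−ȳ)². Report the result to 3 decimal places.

Mean ȳ = (68 + 67 + 65 + 63 + 66 + 62 + 60)/7 = 64.4286
Deviations from mean: 3.5714, 2.5714, 0.5714, -1.4286, 1.5714, -2.4286, -4.4286
Numerator Σ_{t=1}^{5}(y_t−ȳ)(y_{t+2}−ȳ) = -4.2245
Denominator Σ(y_t−ȳ)² = 49.7143
r_2 = -4.2245 / 49.7143 = -0.085

-0.085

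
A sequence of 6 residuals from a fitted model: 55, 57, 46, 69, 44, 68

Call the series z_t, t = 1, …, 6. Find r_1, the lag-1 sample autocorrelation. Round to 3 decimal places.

Mean z̄ = (55 + 57 + 46 + 69 + 44 + 68)/6 = 56.5000
Deviations from mean: -1.5000, 0.5000, -10.5000, 12.5000, -12.5000, 11.5000
Σ(z_t−z̄)(z_{t+1}−z̄) = (-0.7500) + (-5.2500) + (-131.2500) + (-156.2500) + (-143.7500) = -437.2500
Denominator Σ(z_t−z̄)² = 557.5000
r_1 = -437.2500 / 557.5000 = -0.784

-0.784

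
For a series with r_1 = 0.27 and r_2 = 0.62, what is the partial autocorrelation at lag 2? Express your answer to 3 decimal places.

φ_{22} = (r_2 − r_1²) / (1 − r_1²)
r_1² = (0.27)² = 0.0729
Numerator = 0.62 − 0.0729 = 0.5471; denominator = 1 − 0.0729 = 0.9271
φ_{22} = 0.5471 / 0.9271 = 0.590

0.590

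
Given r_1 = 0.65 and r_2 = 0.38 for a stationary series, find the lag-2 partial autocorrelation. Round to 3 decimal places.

-0.074

φ_{22} = (r_2 − r_1²) / (1 − r_1²)
r_1² = (0.65)² = 0.4225
Numerator = 0.38 − 0.4225 = -0.0425; denominator = 1 − 0.4225 = 0.5775
φ_{22} = -0.0425 / 0.5775 = -0.074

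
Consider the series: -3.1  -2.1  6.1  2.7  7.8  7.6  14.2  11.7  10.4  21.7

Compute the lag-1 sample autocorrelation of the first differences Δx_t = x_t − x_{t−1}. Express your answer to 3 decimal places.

First differences Δx: 1.0, 8.2, -3.4, 5.1, -0.2, 6.6, -2.5, -1.3, 11.3
Mean of differences = 2.7556
Numerator Σ(Δx_t−Δx̄)(Δx_{t+1}−Δx̄) = -109.3375
Denominator Σ(Δx_t−Δx̄)² = 216.7022
r_1(Δx) = -109.3375 / 216.7022 = -0.505

-0.505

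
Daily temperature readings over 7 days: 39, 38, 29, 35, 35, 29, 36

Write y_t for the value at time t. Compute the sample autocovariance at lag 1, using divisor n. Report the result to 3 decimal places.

Mean ȳ = (39 + 38 + 29 + 35 + 35 + 29 + 36)/7 = 34.4286
Σ_{t=1}^{6}(y_t−ȳ)(y_{t+1}−ȳ) = -17.4694
γ_1 = -17.4694 / 7 = -2.496

-2.496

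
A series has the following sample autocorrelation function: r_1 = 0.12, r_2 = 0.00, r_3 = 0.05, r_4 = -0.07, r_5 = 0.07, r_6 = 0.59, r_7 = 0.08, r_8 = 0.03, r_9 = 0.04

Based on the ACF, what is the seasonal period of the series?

6

The largest autocorrelation is r_6 = 0.59; the remaining lags stay at or below 0.12.
The dominant spike at lag 6 indicates a seasonal period of 6.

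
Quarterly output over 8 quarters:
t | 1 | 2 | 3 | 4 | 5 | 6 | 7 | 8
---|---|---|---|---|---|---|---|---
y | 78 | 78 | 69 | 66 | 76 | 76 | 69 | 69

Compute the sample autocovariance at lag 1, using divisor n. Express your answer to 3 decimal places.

2.920

Mean ȳ = (78 + 78 + 69 + 66 + 76 + 76 + 69 + 69)/8 = 72.6250
Σ_{t=1}^{7}(y_t−ȳ)(y_{t+1}−ȳ) = 23.3594
γ_1 = 23.3594 / 8 = 2.920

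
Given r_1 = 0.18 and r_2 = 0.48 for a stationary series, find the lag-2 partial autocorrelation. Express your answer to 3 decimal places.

0.463

φ_{22} = (r_2 − r_1²) / (1 − r_1²)
r_1² = (0.18)² = 0.0324
Numerator = 0.48 − 0.0324 = 0.4476; denominator = 1 − 0.0324 = 0.9676
φ_{22} = 0.4476 / 0.9676 = 0.463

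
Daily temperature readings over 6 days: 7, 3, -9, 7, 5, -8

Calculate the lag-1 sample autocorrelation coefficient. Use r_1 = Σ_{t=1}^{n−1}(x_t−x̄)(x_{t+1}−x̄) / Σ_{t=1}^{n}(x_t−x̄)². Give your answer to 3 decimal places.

-0.292

Mean x̄ = (7 + 3 − 9 + 7 + 5 − 8)/6 = 0.8333
Deviations from mean: 6.1667, 2.1667, -9.8333, 6.1667, 4.1667, -8.8333
Σ(x_t−x̄)(x_{t+1}−x̄) = (13.3611) + (-21.3056) + (-60.6389) + (25.6944) + (-36.8056) = -79.6944
Denominator Σ(x_t−x̄)² = 272.8333
r_1 = -79.6944 / 272.8333 = -0.292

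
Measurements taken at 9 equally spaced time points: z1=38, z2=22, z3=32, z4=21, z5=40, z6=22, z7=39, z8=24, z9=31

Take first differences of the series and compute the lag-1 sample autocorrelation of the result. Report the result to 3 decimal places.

First differences Δz: -16, 10, -11, 19, -18, 17, -15, 7
Mean of differences = -0.8750
Numerator Σ(Δz_t−Δz̄)(Δz_{t+1}−Δz̄) = -1486.0156
Denominator Σ(Δz_t−Δz̄)² = 1718.8750
r_1(Δz) = -1486.0156 / 1718.8750 = -0.865

-0.865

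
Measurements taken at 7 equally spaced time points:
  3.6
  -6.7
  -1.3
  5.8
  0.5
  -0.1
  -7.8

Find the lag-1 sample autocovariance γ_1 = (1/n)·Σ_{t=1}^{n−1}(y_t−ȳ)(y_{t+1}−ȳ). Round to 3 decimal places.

Mean ȳ = (3.6 − 6.7 − 1.3 + 5.8 + 0.5 − 0.1 − 7.8)/7 = -0.8571
Deviations: 4.4571, -5.8429, -0.4429, 6.6571, 1.3571, 0.7571, -6.9429
Σ_{t=1}^{6}(y_t−ȳ)(y_{t+1}−ȳ) = -21.5976
γ_1 = -21.5976 / 7 = -3.085

-3.085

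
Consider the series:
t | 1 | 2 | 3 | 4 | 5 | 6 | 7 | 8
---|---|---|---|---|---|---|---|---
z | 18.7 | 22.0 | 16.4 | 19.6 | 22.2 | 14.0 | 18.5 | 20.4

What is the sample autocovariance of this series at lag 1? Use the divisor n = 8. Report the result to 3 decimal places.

-2.822

Mean z̄ = (18.7 + 22.0 + 16.4 + 19.6 + 22.2 + 14.0 + 18.5 + 20.4)/8 = 18.9750
Σ_{t=1}^{7}(z_t−z̄)(z_{t+1}−z̄) = -22.5731
γ_1 = -22.5731 / 8 = -2.822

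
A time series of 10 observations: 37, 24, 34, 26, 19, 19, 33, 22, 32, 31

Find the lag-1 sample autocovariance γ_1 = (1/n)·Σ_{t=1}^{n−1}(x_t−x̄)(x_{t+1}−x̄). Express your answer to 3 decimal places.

Mean x̄ = (37 + 24 + 34 + 26 + 19 + 19 + 33 + 22 + 32 + 31)/10 = 27.7000
Σ_{t=1}^{9}(x_t−x̄)(x_{t+1}−x̄) = -64.5900
γ_1 = -64.5900 / 10 = -6.459

-6.459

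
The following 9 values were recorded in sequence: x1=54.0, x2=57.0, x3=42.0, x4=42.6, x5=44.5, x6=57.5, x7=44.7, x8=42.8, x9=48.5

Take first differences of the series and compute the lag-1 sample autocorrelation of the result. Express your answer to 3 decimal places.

First differences Δx: 3.0, -15.0, 0.6, 1.9, 13.0, -12.8, -1.9, 5.7
Mean of differences = -0.6875
Numerator Σ(Δx_t−Δx̄)(Δx_{t+1}−Δx̄) = -191.3052
Denominator Σ(Δx_t−Δx̄)² = 603.1288
r_1(Δx) = -191.3052 / 603.1288 = -0.317

-0.317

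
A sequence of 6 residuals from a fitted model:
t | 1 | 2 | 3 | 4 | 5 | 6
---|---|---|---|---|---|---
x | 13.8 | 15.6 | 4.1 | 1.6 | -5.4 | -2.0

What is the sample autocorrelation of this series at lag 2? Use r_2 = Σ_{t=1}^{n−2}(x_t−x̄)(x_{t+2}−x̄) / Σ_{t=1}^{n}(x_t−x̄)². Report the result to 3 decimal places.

Mean x̄ = (13.8 + 15.6 + 4.1 + 1.6 − 5.4 − 2.0)/6 = 4.6167
Deviations from mean: 9.1833, 10.9833, -0.5167, -3.0167, -10.0167, -6.6167
Σ(x_t−x̄)(x_{t+2}−x̄) = (-4.7447) + (-33.1331) + (5.1753) + (19.9603) = -12.7422
Denominator Σ(x_t−x̄)² = 358.4483
r_2 = -12.7422 / 358.4483 = -0.036

-0.036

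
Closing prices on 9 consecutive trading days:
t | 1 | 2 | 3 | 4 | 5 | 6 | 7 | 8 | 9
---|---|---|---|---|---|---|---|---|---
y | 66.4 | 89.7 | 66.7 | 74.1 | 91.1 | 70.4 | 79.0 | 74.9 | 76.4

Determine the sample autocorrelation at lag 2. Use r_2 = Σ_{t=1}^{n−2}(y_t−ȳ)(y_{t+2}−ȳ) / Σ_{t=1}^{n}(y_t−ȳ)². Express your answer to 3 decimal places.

Mean ȳ = (66.4 + 89.7 + 66.7 + 74.1 + 91.1 + 70.4 + 79.0 + 74.9 + 76.4)/9 = 76.5222
Σ(y_t−ȳ)(y_{t+2}−ȳ) = (99.4227) + (-31.9195) + (-143.1862) + (14.8294) + (36.1205) + (9.9316) + (-0.3028) = -15.1043
Denominator Σ(y_t−ȳ)² = 637.2356
r_2 = -15.1043 / 637.2356 = -0.024

-0.024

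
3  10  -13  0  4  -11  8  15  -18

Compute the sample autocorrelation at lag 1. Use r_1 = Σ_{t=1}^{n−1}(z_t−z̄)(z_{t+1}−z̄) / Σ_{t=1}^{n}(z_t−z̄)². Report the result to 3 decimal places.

-0.369

Mean z̄ = (3 + 10 − 13 + 0 + 4 − 11 + 8 + 15 − 18)/9 = -0.2222
Numerator Σ_{t=1}^{8}(z_t−z̄)(z_{t+1}−z̄) = -379.1605
Denominator Σ(z_t−z̄)² = 1027.5556
r_1 = -379.1605 / 1027.5556 = -0.369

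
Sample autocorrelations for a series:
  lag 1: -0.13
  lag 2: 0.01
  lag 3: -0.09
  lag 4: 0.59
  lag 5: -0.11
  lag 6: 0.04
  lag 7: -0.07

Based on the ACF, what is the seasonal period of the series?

The largest autocorrelation is r_4 = 0.59; the remaining lags stay at or below 0.04.
The dominant spike at lag 4 indicates a seasonal period of 4.

4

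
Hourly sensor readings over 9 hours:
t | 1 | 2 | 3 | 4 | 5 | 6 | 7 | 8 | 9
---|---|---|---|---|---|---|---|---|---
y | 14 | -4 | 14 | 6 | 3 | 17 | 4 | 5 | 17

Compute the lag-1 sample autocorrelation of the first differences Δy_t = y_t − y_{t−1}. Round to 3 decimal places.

First differences Δy: -18, 18, -8, -3, 14, -13, 1, 12
Mean of differences = 0.3750
Numerator Σ(Δy_t−Δȳ)(Δy_{t+1}−Δȳ) = -672.5156
Denominator Σ(Δy_t−Δȳ)² = 1229.8750
r_1(Δy) = -672.5156 / 1229.8750 = -0.547

-0.547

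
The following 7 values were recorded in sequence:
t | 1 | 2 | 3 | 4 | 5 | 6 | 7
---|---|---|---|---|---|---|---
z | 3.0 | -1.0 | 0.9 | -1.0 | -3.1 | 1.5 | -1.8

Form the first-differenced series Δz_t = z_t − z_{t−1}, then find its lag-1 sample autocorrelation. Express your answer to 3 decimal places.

First differences Δz: -4.0, 1.9, -1.9, -2.1, 4.6, -3.3
Mean of differences = -0.8000
Numerator Σ(Δz_t−Δz̄)(Δz_{t+1}−Δz̄) = -30.7000
Denominator Σ(Δz_t−Δz̄)² = 55.8400
r_1(Δz) = -30.7000 / 55.8400 = -0.550

-0.550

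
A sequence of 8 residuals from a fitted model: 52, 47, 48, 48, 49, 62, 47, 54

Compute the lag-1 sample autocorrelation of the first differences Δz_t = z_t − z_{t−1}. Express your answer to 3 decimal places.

-0.622

First differences Δz: -5, 1, 0, 1, 13, -15, 7
Mean of differences = 0.2857
Numerator Σ(Δz_t−Δz̄)(Δz_{t+1}−Δz̄) = -292.0816
Denominator Σ(Δz_t−Δz̄)² = 469.4286
r_1(Δz) = -292.0816 / 469.4286 = -0.622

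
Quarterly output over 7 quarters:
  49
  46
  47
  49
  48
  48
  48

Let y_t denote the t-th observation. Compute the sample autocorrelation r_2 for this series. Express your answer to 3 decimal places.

Mean ȳ = (49 + 46 + 47 + 49 + 48 + 48 + 48)/7 = 47.8571
Deviations from mean: 1.1429, -1.8571, -0.8571, 1.1429, 0.1429, 0.1429, 0.1429
Numerator Σ_{t=1}^{5}(y_t−ȳ)(y_{t+2}−ȳ) = -3.0408
Denominator Σ(y_t−ȳ)² = 6.8571
r_2 = -3.0408 / 6.8571 = -0.443

-0.443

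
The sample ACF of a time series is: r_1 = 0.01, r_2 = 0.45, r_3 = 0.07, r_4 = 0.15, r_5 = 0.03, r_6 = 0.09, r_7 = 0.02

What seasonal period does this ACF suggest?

2

The largest autocorrelation is r_2 = 0.45, with a weaker echo at lag 4 (0.15); the remaining lags stay at or below 0.09.
The dominant spike at lag 2 indicates a seasonal period of 2.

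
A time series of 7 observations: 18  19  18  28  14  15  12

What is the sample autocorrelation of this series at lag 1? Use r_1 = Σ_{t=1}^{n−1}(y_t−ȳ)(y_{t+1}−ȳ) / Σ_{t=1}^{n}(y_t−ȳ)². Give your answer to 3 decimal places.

Mean ȳ = (18 + 19 + 18 + 28 + 14 + 15 + 12)/7 = 17.7143
Deviations from mean: 0.2857, 1.2857, 0.2857, 10.2857, -3.7143, -2.7143, -5.7143
Σ(y_t−ȳ)(y_{t+1}−ȳ) = (0.3673) + (0.3673) + (2.9388) + (-38.2041) + (10.0816) + (15.5102) = -8.9388
Denominator Σ(y_t−ȳ)² = 161.4286
r_1 = -8.9388 / 161.4286 = -0.055

-0.055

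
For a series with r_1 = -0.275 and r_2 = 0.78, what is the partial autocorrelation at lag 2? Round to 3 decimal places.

0.762

φ_{22} = (r_2 − r_1²) / (1 − r_1²)
r_1² = (-0.275)² = 0.075625
Numerator = 0.78 − 0.0756 = 0.7044; denominator = 1 − 0.0756 = 0.9244
φ_{22} = 0.7044 / 0.9244 = 0.762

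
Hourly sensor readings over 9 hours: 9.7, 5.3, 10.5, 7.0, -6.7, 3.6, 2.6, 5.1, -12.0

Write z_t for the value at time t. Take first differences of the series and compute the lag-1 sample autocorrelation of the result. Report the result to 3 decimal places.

First differences Δz: -4.4, 5.2, -3.5, -13.7, 10.3, -1.0, 2.5, -17.1
Mean of differences = -2.7125
Numerator Σ(Δz_t−Δz̄)(Δz_{t+1}−Δz̄) = -197.6902
Denominator Σ(Δz_t−Δz̄)² = 593.2288
r_1(Δz) = -197.6902 / 593.2288 = -0.333

-0.333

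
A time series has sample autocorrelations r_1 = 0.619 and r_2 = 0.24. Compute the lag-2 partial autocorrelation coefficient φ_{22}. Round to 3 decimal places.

φ_{22} = (r_2 − r_1²) / (1 − r_1²)
r_1² = (0.619)² = 0.383161
Numerator = 0.24 − 0.3832 = -0.1432; denominator = 1 − 0.3832 = 0.6168
φ_{22} = -0.1432 / 0.6168 = -0.232

-0.232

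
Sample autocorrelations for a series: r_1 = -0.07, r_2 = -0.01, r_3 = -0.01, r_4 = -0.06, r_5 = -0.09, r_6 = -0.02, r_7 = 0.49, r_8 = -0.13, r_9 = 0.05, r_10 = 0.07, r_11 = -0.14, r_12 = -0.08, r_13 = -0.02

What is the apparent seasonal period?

The largest autocorrelation is r_7 = 0.49; the remaining lags stay at or below 0.07.
The dominant spike at lag 7 indicates a seasonal period of 7.

7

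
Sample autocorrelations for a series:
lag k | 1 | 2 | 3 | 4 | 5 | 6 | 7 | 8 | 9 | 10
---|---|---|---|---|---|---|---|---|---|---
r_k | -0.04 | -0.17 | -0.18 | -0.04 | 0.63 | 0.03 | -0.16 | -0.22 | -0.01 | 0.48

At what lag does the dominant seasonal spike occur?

The largest autocorrelation is r_5 = 0.63, with a weaker echo at lag 10 (0.48); the remaining lags stay at or below 0.03.
The dominant spike at lag 5 indicates a seasonal period of 5.

5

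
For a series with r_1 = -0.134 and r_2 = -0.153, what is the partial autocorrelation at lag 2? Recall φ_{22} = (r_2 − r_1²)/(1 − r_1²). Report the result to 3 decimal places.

-0.174

φ_{22} = (r_2 − r_1²) / (1 − r_1²)
r_1² = (-0.134)² = 0.017956
Numerator = -0.153 − 0.0180 = -0.1710; denominator = 1 − 0.0180 = 0.9820
φ_{22} = -0.1710 / 0.9820 = -0.174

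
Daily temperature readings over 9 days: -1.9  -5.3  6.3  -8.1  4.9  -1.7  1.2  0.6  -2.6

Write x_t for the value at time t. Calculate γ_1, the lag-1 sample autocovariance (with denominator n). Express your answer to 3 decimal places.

Mean x̄ = (-1.9 − 5.3 + 6.3 − 8.1 + 4.9 − 1.7 + 1.2 + 0.6 − 2.6)/9 = -0.7333
Σ_{t=1}^{8}(x_t−x̄)(x_{t+1}−x̄) = -127.3278
γ_1 = -127.3278 / 9 = -14.148

-14.148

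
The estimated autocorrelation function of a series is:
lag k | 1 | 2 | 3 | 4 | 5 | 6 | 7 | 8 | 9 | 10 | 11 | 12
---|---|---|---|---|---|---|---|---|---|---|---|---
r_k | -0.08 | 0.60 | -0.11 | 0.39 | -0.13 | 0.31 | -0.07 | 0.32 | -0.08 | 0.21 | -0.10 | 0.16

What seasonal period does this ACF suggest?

The largest autocorrelation is r_2 = 0.60, with weaker echoes at lags 4 (0.39), 6 (0.31), 8 (0.32), 10 (0.21) and 12 (0.16); the remaining lags stay at or below -0.07.
The dominant spike at lag 2 indicates a seasonal period of 2.

2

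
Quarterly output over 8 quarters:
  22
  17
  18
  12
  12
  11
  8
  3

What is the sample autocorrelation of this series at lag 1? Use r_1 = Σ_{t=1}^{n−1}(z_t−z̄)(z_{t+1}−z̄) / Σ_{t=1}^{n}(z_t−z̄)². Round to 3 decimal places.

Mean z̄ = (22 + 17 + 18 + 12 + 12 + 11 + 8 + 3)/8 = 12.8750
Deviations from mean: 9.1250, 4.1250, 5.1250, -0.8750, -0.8750, -1.8750, -4.8750, -9.8750
Σ(z_t−z̄)(z_{t+1}−z̄) = (37.6406) + (21.1406) + (-4.4844) + (0.7656) + (1.6406) + (9.1406) + (48.1406) = 113.9844
Denominator Σ(z_t−z̄)² = 252.8750
r_1 = 113.9844 / 252.8750 = 0.451

0.451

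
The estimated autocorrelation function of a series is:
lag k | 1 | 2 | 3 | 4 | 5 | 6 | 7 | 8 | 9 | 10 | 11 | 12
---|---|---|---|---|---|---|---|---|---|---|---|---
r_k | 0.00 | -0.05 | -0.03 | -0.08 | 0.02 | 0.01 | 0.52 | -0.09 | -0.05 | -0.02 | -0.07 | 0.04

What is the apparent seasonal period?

The largest autocorrelation is r_7 = 0.52; the remaining lags stay at or below 0.04.
The dominant spike at lag 7 indicates a seasonal period of 7.

7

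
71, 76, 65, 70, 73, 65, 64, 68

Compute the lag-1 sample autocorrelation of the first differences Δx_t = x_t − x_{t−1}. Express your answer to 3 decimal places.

First differences Δx: 5, -11, 5, 3, -8, -1, 4
Mean of differences = -0.4286
Numerator Σ(Δx_t−Δx̄)(Δx_{t+1}−Δx̄) = -120.3265
Denominator Σ(Δx_t−Δx̄)² = 259.7143
r_1(Δx) = -120.3265 / 259.7143 = -0.463

-0.463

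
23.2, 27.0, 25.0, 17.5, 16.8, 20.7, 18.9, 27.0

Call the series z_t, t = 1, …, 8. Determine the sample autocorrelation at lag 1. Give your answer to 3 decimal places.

0.221

Mean z̄ = (23.2 + 27.0 + 25.0 + 17.5 + 16.8 + 20.7 + 18.9 + 27.0)/8 = 22.0125
Deviations from mean: 1.1875, 4.9875, 2.9875, -4.5125, -5.2125, -1.3125, -3.1125, 4.9875
Numerator Σ_{t=1}^{7}(z_t−z̄)(z_{t+1}−z̄) = 26.2661
Denominator Σ(z_t−z̄)² = 119.0288
r_1 = 26.2661 / 119.0288 = 0.221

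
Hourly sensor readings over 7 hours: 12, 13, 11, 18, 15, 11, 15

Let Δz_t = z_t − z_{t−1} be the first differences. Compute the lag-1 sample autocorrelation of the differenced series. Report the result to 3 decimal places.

First differences Δz: 1, -2, 7, -3, -4, 4
Mean of differences = 0.5000
Numerator Σ(Δz_t−Δz̄)(Δz_{t+1}−Δz̄) = -40.2500
Denominator Σ(Δz_t−Δz̄)² = 93.5000
r_1(Δz) = -40.2500 / 93.5000 = -0.430

-0.430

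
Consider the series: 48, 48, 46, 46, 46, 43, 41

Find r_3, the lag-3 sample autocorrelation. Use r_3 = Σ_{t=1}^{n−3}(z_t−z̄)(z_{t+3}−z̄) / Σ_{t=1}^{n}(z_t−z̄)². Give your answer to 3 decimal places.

-0.025

Mean z̄ = (48 + 48 + 46 + 46 + 46 + 43 + 41)/7 = 45.4286
Deviations from mean: 2.5714, 2.5714, 0.5714, 0.5714, 0.5714, -2.4286, -4.4286
Σ(z_t−z̄)(z_{t+3}−z̄) = (1.4694) + (1.4694) + (-1.3878) + (-2.5306) = -0.9796
Denominator Σ(z_t−z̄)² = 39.7143
r_3 = -0.9796 / 39.7143 = -0.025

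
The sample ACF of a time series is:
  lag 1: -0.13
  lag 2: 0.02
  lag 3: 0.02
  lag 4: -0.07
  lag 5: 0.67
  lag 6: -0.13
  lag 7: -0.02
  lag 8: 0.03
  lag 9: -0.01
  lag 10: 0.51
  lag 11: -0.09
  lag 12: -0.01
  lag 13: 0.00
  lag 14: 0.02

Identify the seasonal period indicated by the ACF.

The largest autocorrelation is r_5 = 0.67, with a weaker echo at lag 10 (0.51); the remaining lags stay at or below 0.03.
The dominant spike at lag 5 indicates a seasonal period of 5.

5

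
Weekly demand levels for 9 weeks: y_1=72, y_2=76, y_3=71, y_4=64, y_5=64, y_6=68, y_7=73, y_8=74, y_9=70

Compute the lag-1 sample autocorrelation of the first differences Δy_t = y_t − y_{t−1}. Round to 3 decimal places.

First differences Δy: 4, -5, -7, 0, 4, 5, 1, -4
Mean of differences = -0.2500
Numerator Σ(Δy_t−Δȳ)(Δy_{t+1}−Δȳ) = 35.4375
Denominator Σ(Δy_t−Δȳ)² = 147.5000
r_1(Δy) = 35.4375 / 147.5000 = 0.240

0.240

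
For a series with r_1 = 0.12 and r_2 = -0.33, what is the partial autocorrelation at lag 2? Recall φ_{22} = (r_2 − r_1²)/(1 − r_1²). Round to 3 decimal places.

-0.349

φ_{22} = (r_2 − r_1²) / (1 − r_1²)
r_1² = (0.12)² = 0.0144
Numerator = -0.33 − 0.0144 = -0.3444; denominator = 1 − 0.0144 = 0.9856
φ_{22} = -0.3444 / 0.9856 = -0.349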